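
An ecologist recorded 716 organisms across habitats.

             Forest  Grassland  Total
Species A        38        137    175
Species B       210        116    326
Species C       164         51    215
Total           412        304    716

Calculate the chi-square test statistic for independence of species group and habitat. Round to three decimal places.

Grand total N = 716.
Expected counts (row total × column total / N):
  Species A, Forest: 175×412/716 = 100.6983
  Species A, Grassland: 175×304/716 = 74.3017
  Species B, Forest: 326×412/716 = 187.5866
  Species B, Grassland: 326×304/716 = 138.4134
  Species C, Forest: 215×412/716 = 123.7151
  Species C, Grassland: 215×304/716 = 91.2849
Contributions (O − E)²/E:
  (38 − 100.6983)²/100.6983 = 39.0382
  (137 − 74.3017)²/74.3017 = 52.9070
  (210 − 187.5866)²/187.5866 = 2.6780
  (116 − 138.4134)²/138.4134 = 3.6294
  (164 − 123.7151)²/123.7151 = 13.1178
  (51 − 91.2849)²/91.2849 = 17.7781
χ² = 39.0382 + 52.9070 + 2.6780 + 3.6294 + 13.1178 + 17.7781 = 129.149

129.149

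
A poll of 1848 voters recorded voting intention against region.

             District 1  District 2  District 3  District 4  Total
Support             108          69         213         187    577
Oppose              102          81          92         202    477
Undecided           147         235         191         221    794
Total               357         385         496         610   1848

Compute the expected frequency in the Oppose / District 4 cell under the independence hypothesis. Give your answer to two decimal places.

Row total (Oppose) = 477; column total (District 4) = 610; grand total N = 1848.
Expected count = (row total × column total) / N = 477 × 610 / 1848 = 157.45.

157.45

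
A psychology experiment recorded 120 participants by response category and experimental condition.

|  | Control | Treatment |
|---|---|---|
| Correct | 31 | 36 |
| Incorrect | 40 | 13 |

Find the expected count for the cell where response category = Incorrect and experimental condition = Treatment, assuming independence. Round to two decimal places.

21.64

Row total (Incorrect) = 53; column total (Treatment) = 49; grand total N = 120.
Expected count = (row total × column total) / N = 53 × 49 / 120 = 21.64.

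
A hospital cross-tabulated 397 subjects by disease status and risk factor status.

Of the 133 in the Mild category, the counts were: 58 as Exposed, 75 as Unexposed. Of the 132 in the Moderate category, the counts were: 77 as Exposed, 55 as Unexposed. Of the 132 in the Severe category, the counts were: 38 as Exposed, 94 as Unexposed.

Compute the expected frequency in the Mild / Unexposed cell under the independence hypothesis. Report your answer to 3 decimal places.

Row total (Mild) = 133; column total (Unexposed) = 224; grand total N = 397.
Expected count = (row total × column total) / N = 133 × 224 / 397 = 75.043.

75.043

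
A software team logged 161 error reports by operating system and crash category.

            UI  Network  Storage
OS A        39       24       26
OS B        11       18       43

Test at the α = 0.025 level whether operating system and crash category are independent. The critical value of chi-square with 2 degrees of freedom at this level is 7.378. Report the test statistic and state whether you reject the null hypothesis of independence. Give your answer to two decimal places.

Row totals: 89, 72. Column totals: 50, 42, 69. Grand total N = 161.
Expected counts (row total × column total / N):
  OS A, UI: 89×50/161 = 27.640
  OS A, Network: 89×42/161 = 23.217
  OS A, Storage: 89×69/161 = 38.143
  OS B, UI: 72×50/161 = 22.360
  OS B, Network: 72×42/161 = 18.783
  OS B, Storage: 72×69/161 = 30.857
Contributions (O − E)²/E:
  (39 − 27.640)²/27.640 = 4.6689
  (24 − 23.217)²/23.217 = 0.0264
  (26 − 38.143)²/38.143 = 3.8658
  (11 − 22.360)²/22.360 = 5.7714
  (18 − 18.783)²/18.783 = 0.0326
  (43 − 30.857)²/30.857 = 4.7786
χ² = 4.6689 + 0.0264 + 3.8658 + 5.7714 + 0.0326 + 4.7786 = 19.14
df = (2−1)(3−1) = 2. Since 19.14 > 7.378, reject the null hypothesis of independence at α = 0.025.

19.14; reject H₀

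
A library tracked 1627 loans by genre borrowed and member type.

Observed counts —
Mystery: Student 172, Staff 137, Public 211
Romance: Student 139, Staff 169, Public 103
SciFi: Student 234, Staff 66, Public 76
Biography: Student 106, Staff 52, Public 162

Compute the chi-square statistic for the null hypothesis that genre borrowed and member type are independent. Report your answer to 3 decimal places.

Row totals: 520, 411, 376, 320. Column totals: 651, 424, 552. Grand total N = 1627.
Expected counts (row total × column total / N):
  Mystery, Student: 520×651/1627 = 208.0639
  Mystery, Staff: 520×424/1627 = 135.5132
  Mystery, Public: 520×552/1627 = 176.4229
  Romance, Student: 411×651/1627 = 164.4505
  Romance, Staff: 411×424/1627 = 107.1076
  Romance, Public: 411×552/1627 = 139.4419
  SciFi, Student: 376×651/1627 = 150.4462
  SciFi, Staff: 376×424/1627 = 97.9865
  SciFi, Public: 376×552/1627 = 127.5673
  Biography, Student: 320×651/1627 = 128.0393
  Biography, Staff: 320×424/1627 = 83.3927
  Biography, Public: 320×552/1627 = 108.5679
Contributions (O − E)²/E:
  (172 − 208.0639)²/208.0639 = 6.2510
  (137 − 135.5132)²/135.5132 = 0.0163
  (211 − 176.4229)²/176.4229 = 6.7768
  (139 − 164.4505)²/164.4505 = 3.9387
  (169 − 107.1076)²/107.1076 = 35.7647
  (103 − 139.4419)²/139.4419 = 9.5238
  (234 − 150.4462)²/150.4462 = 46.4035
  (66 − 97.9865)²/97.9865 = 10.4416
  (76 − 127.5673)²/127.5673 = 20.8454
  (106 − 128.0393)²/128.0393 = 3.7936
  (52 − 83.3927)²/83.3927 = 11.8176
  (162 − 108.5679)²/108.5679 = 26.2968
χ² = 6.2510 + 0.0163 + 6.7768 + 3.9387 + 35.7647 + 9.5238 + 46.4035 + 10.4416 + 20.8454 + 3.7936 + 11.8176 + 26.2968 = 181.870

181.870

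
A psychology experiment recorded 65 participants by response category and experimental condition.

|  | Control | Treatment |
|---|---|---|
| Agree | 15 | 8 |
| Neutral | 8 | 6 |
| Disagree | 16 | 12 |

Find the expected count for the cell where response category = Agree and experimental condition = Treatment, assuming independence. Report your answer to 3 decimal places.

Row total (Agree) = 23; column total (Treatment) = 26; grand total N = 65.
Expected count = (row total × column total) / N = 23 × 26 / 65 = 9.200.

9.200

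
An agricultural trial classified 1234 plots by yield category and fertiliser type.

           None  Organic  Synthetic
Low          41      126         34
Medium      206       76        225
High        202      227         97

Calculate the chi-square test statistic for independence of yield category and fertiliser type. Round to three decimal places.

Row totals: 201, 507, 526. Column totals: 449, 429, 356. Grand total N = 1234.
Expected counts (row total × column total / N):
  Low, None: 201×449/1234 = 73.1353
  Low, Organic: 201×429/1234 = 69.8776
  Low, Synthetic: 201×356/1234 = 57.9870
  Medium, None: 507×449/1234 = 184.4757
  Medium, Organic: 507×429/1234 = 176.2585
  Medium, Synthetic: 507×356/1234 = 146.2658
  High, None: 526×449/1234 = 191.3890
  High, Organic: 526×429/1234 = 182.8639
  High, Synthetic: 526×356/1234 = 151.7472
Contributions (O − E)²/E:
  (41 − 73.1353)²/73.1353 = 14.1201
  (126 − 69.8776)²/69.8776 = 45.0749
  (34 − 57.9870)²/57.9870 = 9.9225
  (206 − 184.4757)²/184.4757 = 2.5114
  (76 − 176.2585)²/176.2585 = 57.0286
  (225 − 146.2658)²/146.2658 = 42.3823
  (202 − 191.3890)²/191.3890 = 0.5883
  (227 − 182.8639)²/182.8639 = 10.6527
  (97 − 151.7472)²/151.7472 = 19.7516
χ² = 14.1201 + 45.0749 + 9.9225 + 2.5114 + 57.0286 + 42.3823 + 0.5883 + 10.6527 + 19.7516 = 202.032

202.032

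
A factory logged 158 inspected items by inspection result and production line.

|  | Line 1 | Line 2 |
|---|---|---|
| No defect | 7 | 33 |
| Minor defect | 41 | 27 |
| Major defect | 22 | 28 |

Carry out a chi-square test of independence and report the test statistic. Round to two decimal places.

Row totals: 40, 68, 50. Column totals: 70, 88. Grand total N = 158.
Expected counts (row total × column total / N):
  No defect, Line 1: 40×70/158 = 17.722
  No defect, Line 2: 40×88/158 = 22.278
  Minor defect, Line 1: 68×70/158 = 30.127
  Minor defect, Line 2: 68×88/158 = 37.873
  Major defect, Line 1: 50×70/158 = 22.152
  Major defect, Line 2: 50×88/158 = 27.848
Contributions (O − E)²/E:
  (7 − 17.722)²/17.722 = 6.4869
  (33 − 22.278)²/22.278 = 5.1603
  (41 − 30.127)²/30.127 = 3.9241
  (27 − 37.873)²/37.873 = 3.1215
  (22 − 22.152)²/22.152 = 0.0010
  (28 − 27.848)²/27.848 = 0.0008
χ² = 6.4869 + 5.1603 + 3.9241 + 3.1215 + 0.0010 + 0.0008 = 18.69

18.69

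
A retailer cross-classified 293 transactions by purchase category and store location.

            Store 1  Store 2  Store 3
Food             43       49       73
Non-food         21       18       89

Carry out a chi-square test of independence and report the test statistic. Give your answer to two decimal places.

19.12

Row totals: 165, 128. Column totals: 64, 67, 162. Grand total N = 293.
Expected counts (row total × column total / N):
  Food, Store 1: 165×64/293 = 36.041
  Food, Store 2: 165×67/293 = 37.730
  Food, Store 3: 165×162/293 = 91.229
  Non-food, Store 1: 128×64/293 = 27.959
  Non-food, Store 2: 128×67/293 = 29.270
  Non-food, Store 3: 128×162/293 = 70.771
Contributions (O − E)²/E:
  (43 − 36.041)²/36.041 = 1.3437
  (49 − 37.730)²/37.730 = 3.3664
  (73 − 91.229)²/91.229 = 3.6424
  (21 − 27.959)²/27.959 = 1.7321
  (18 − 29.270)²/29.270 = 4.3394
  (89 − 70.771)²/70.771 = 4.6954
χ² = 1.3437 + 3.3664 + 3.6424 + 1.7321 + 4.3394 + 4.6954 = 19.12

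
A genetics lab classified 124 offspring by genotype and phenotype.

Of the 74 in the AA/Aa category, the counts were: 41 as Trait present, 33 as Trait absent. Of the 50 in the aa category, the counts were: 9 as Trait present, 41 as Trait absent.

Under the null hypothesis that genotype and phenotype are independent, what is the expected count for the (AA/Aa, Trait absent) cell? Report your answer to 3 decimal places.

44.161

Row total (AA/Aa) = 74; column total (Trait absent) = 74; grand total N = 124.
Expected count = (row total × column total) / N = 74 × 74 / 124 = 44.161.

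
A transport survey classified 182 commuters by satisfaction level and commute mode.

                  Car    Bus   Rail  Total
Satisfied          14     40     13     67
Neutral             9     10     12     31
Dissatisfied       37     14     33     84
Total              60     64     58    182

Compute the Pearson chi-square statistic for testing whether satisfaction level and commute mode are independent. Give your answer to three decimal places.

Grand total N = 182.
Expected counts (row total × column total / N):
  Satisfied, Car: 67×60/182 = 22.0879
  Satisfied, Bus: 67×64/182 = 23.5604
  Satisfied, Rail: 67×58/182 = 21.3516
  Neutral, Car: 31×60/182 = 10.2198
  Neutral, Bus: 31×64/182 = 10.9011
  Neutral, Rail: 31×58/182 = 9.8791
  Dissatisfied, Car: 84×60/182 = 27.6923
  Dissatisfied, Bus: 84×64/182 = 29.5385
  Dissatisfied, Rail: 84×58/182 = 26.7692
Contributions (O − E)²/E:
  (14 − 22.0879)²/22.0879 = 2.9615
  (40 − 23.5604)²/23.5604 = 11.4710
  (13 − 21.3516)²/21.3516 = 3.2667
  (9 − 10.2198)²/10.2198 = 0.1456
  (10 − 10.9011)²/10.9011 = 0.0745
  (12 − 9.8791)²/9.8791 = 0.4553
  (37 − 27.6923)²/27.6923 = 3.1284
  (14 − 29.5385)²/29.5385 = 8.1739
  (33 − 26.7692)²/26.7692 = 1.4503
χ² = 2.9615 + 11.4710 + 3.2667 + 0.1456 + 0.0745 + 0.4553 + 3.1284 + 8.1739 + 1.4503 = 31.127

31.127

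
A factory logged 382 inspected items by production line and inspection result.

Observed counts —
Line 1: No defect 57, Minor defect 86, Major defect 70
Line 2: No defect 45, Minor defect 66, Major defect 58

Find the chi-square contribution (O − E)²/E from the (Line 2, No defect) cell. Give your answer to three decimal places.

0.000

Row total (Line 2) = 169; column total (No defect) = 102; N = 382.
Expected count E = 169 × 102 / 382 = 45.1257.
Contribution = (O − E)²/E = (45 − 45.1257)² / 45.1257 = 0.000.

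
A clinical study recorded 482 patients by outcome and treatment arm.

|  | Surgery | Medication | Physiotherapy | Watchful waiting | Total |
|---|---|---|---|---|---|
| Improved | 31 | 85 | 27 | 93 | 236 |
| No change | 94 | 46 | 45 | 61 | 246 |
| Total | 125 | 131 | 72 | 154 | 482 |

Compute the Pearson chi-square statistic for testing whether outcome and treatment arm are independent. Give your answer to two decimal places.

Grand total N = 482.
Expected counts (row total × column total / N):
  Improved, Surgery: 236×125/482 = 61.2033
  Improved, Medication: 236×131/482 = 64.1411
  Improved, Physiotherapy: 236×72/482 = 35.2531
  Improved, Watchful waiting: 236×154/482 = 75.4025
  No change, Surgery: 246×125/482 = 63.7967
  No change, Medication: 246×131/482 = 66.8589
  No change, Physiotherapy: 246×72/482 = 36.7469
  No change, Watchful waiting: 246×154/482 = 78.5975
Contributions (O − E)²/E:
  (31 − 61.2033)²/61.2033 = 14.9051
  (85 − 64.1411)²/64.1411 = 6.7834
  (27 − 35.2531)²/35.2531 = 1.9321
  (93 − 75.4025)²/75.4025 = 4.1069
  (94 − 63.7967)²/63.7967 = 14.2992
  (46 − 66.8589)²/66.8589 = 6.5076
  (45 − 36.7469)²/36.7469 = 1.8536
  (61 − 78.5975)²/78.5975 = 3.9400
χ² = 14.9051 + 6.7834 + 1.9321 + 4.1069 + 14.2992 + 6.5076 + 1.8536 + 3.9400 = 54.33

54.33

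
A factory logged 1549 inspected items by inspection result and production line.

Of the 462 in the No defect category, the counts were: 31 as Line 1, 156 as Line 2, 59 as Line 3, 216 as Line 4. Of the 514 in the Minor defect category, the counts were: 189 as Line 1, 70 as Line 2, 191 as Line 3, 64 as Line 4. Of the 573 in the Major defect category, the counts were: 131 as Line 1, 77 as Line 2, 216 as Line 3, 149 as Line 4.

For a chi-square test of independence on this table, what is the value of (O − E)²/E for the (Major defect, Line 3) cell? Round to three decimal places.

Row total (Major defect) = 573; column total (Line 3) = 466; N = 1549.
Expected count E = 573 × 466 / 1549 = 172.3809.
Contribution = (O − E)²/E = (216 − 172.3809)² / 172.3809 = 11.037.

11.037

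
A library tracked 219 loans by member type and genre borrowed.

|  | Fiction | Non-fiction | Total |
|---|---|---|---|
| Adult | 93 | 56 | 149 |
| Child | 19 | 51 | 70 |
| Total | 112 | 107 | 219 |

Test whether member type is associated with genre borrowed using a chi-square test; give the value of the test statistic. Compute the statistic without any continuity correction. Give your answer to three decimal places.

Grand total N = 219.
Expected counts (row total × column total / N):
  Adult, Fiction: 149×112/219 = 76.2009
  Adult, Non-fiction: 149×107/219 = 72.7991
  Child, Fiction: 70×112/219 = 35.7991
  Child, Non-fiction: 70×107/219 = 34.2009
Contributions (O − E)²/E:
  (93 − 76.2009)²/76.2009 = 3.7035
  (56 − 72.7991)²/72.7991 = 3.8766
  (19 − 35.7991)²/35.7991 = 7.8832
  (51 − 34.2009)²/34.2009 = 8.2515
χ² = 3.7035 + 3.8766 + 7.8832 + 8.2515 = 23.715

23.715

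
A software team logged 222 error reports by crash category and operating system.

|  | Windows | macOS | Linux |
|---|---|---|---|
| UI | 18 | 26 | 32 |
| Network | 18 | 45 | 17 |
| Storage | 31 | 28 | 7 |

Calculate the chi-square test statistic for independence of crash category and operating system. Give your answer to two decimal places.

27.81

Row totals: 76, 80, 66. Column totals: 67, 99, 56. Grand total N = 222.
Expected counts (row total × column total / N):
  UI, Windows: 76×67/222 = 22.9369
  UI, macOS: 76×99/222 = 33.8919
  UI, Linux: 76×56/222 = 19.1712
  Network, Windows: 80×67/222 = 24.1441
  Network, macOS: 80×99/222 = 35.6757
  Network, Linux: 80×56/222 = 20.1802
  Storage, Windows: 66×67/222 = 19.9189
  Storage, macOS: 66×99/222 = 29.4324
  Storage, Linux: 66×56/222 = 16.6486
Contributions (O − E)²/E:
  (18 − 22.9369)²/22.9369 = 1.0626
  (26 − 33.8919)²/33.8919 = 1.8377
  (32 − 19.1712)²/19.1712 = 8.5847
  (18 − 24.1441)²/24.1441 = 1.5635
  (45 − 35.6757)²/35.6757 = 2.4370
  (17 − 20.1802)²/20.1802 = 0.5012
  (31 − 19.9189)²/19.9189 = 6.1645
  (28 − 29.4324)²/29.4324 = 0.0697
  (7 − 16.6486)²/16.6486 = 5.5918
χ² = 1.0626 + 1.8377 + 8.5847 + 1.5635 + 2.4370 + 0.5012 + 6.1645 + 0.0697 + 5.5918 = 27.81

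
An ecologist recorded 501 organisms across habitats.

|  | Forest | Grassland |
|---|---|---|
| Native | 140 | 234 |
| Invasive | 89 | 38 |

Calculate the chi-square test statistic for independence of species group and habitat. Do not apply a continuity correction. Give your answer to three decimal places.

Row totals: 374, 127. Column totals: 229, 272. Grand total N = 501.
Expected counts (row total × column total / N):
  Native, Forest: 374×229/501 = 170.9501
  Native, Grassland: 374×272/501 = 203.0499
  Invasive, Forest: 127×229/501 = 58.0499
  Invasive, Grassland: 127×272/501 = 68.9501
Contributions (O − E)²/E:
  (140 − 170.9501)²/170.9501 = 5.6034
  (234 − 203.0499)²/203.0499 = 4.7176
  (89 − 58.0499)²/58.0499 = 16.5015
  (38 − 68.9501)²/68.9501 = 13.8928
χ² = 5.6034 + 4.7176 + 16.5015 + 13.8928 = 40.715

40.715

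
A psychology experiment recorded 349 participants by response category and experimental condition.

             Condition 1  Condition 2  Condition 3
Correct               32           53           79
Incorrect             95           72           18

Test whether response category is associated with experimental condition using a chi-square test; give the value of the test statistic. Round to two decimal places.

71.50

Row totals: 164, 185. Column totals: 127, 125, 97. Grand total N = 349.
Expected counts (row total × column total / N):
  Correct, Condition 1: 164×127/349 = 59.6791
  Correct, Condition 2: 164×125/349 = 58.7393
  Correct, Condition 3: 164×97/349 = 45.5817
  Incorrect, Condition 1: 185×127/349 = 67.3209
  Incorrect, Condition 2: 185×125/349 = 66.2607
  Incorrect, Condition 3: 185×97/349 = 51.4183
Contributions (O − E)²/E:
  (32 − 59.6791)²/59.6791 = 12.8375
  (53 − 58.7393)²/58.7393 = 0.5608
  (79 − 45.5817)²/45.5817 = 24.5007
  (95 − 67.3209)²/67.3209 = 11.3803
  (72 − 66.2607)²/66.2607 = 0.4971
  (18 − 51.4183)²/51.4183 = 21.7196
χ² = 12.8375 + 0.5608 + 24.5007 + 11.3803 + 0.4971 + 21.7196 = 71.50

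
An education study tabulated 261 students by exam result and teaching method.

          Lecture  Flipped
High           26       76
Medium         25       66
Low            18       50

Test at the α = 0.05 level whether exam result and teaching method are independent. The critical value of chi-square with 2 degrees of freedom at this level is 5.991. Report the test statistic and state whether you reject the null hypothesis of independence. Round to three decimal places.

Row totals: 102, 91, 68. Column totals: 69, 192. Grand total N = 261.
Expected counts (row total × column total / N):
  High, Lecture: 102×69/261 = 26.9655
  High, Flipped: 102×192/261 = 75.0345
  Medium, Lecture: 91×69/261 = 24.0575
  Medium, Flipped: 91×192/261 = 66.9425
  Low, Lecture: 68×69/261 = 17.9770
  Low, Flipped: 68×192/261 = 50.0230
Contributions (O − E)²/E:
  (26 − 26.9655)²/26.9655 = 0.0346
  (76 − 75.0345)²/75.0345 = 0.0124
  (25 − 24.0575)²/24.0575 = 0.0369
  (66 − 66.9425)²/66.9425 = 0.0133
  (18 − 17.9770)²/17.9770 = 0.0000
  (50 − 50.0230)²/50.0230 = 0.0000
χ² = 0.0346 + 0.0124 + 0.0369 + 0.0133 + 0.0000 + 0.0000 = 0.097
df = (3−1)(2−1) = 2. Since 0.097 < 5.991, fail to reject the null hypothesis of independence at α = 0.05.

0.097; fail to reject H₀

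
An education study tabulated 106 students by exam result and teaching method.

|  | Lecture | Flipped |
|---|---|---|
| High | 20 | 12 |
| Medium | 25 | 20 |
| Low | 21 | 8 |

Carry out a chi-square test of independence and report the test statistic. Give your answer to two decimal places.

Row totals: 32, 45, 29. Column totals: 66, 40. Grand total N = 106.
Expected counts (row total × column total / N):
  High, Lecture: 32×66/106 = 19.925
  High, Flipped: 32×40/106 = 12.075
  Medium, Lecture: 45×66/106 = 28.019
  Medium, Flipped: 45×40/106 = 16.981
  Low, Lecture: 29×66/106 = 18.057
  Low, Flipped: 29×40/106 = 10.943
Contributions (O − E)²/E:
  (20 − 19.925)²/19.925 = 0.0003
  (12 − 12.075)²/12.075 = 0.0005
  (25 − 28.019)²/28.019 = 0.3253
  (20 − 16.981)²/16.981 = 0.5367
  (21 − 18.057)²/18.057 = 0.4797
  (8 − 10.943)²/10.943 = 0.7915
χ² = 0.0003 + 0.0005 + 0.3253 + 0.5367 + 0.4797 + 0.7915 = 2.13

2.13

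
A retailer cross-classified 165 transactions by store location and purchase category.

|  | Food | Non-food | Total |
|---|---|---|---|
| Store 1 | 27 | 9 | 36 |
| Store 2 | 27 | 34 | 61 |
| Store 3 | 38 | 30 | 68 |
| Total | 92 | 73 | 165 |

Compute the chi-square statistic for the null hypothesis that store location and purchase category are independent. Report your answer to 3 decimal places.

8.672

Grand total N = 165.
Expected counts (row total × column total / N):
  Store 1, Food: 36×92/165 = 20.0727
  Store 1, Non-food: 36×73/165 = 15.9273
  Store 2, Food: 61×92/165 = 34.0121
  Store 2, Non-food: 61×73/165 = 26.9879
  Store 3, Food: 68×92/165 = 37.9152
  Store 3, Non-food: 68×73/165 = 30.0848
Contributions (O − E)²/E:
  (27 − 20.0727)²/20.0727 = 2.3907
  (9 − 15.9273)²/15.9273 = 3.0129
  (27 − 34.0121)²/34.0121 = 1.4456
  (34 − 26.9879)²/26.9879 = 1.8219
  (38 − 37.9152)²/37.9152 = 0.0002
  (30 − 30.0848)²/30.0848 = 0.0002
χ² = 2.3907 + 3.0129 + 1.4456 + 1.8219 + 0.0002 + 0.0002 = 8.672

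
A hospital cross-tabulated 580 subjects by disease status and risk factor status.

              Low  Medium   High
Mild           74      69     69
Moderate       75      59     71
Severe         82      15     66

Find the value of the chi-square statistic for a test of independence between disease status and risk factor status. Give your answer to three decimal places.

30.589

Row totals: 212, 205, 163. Column totals: 231, 143, 206. Grand total N = 580.
Expected counts (row total × column total / N):
  Mild, Low: 212×231/580 = 84.43448
  Mild, Medium: 212×143/580 = 52.26897
  Mild, High: 212×206/580 = 75.29655
  Moderate, Low: 205×231/580 = 81.64655
  Moderate, Medium: 205×143/580 = 50.54310
  Moderate, High: 205×206/580 = 72.81034
  Severe, Low: 163×231/580 = 64.91897
  Severe, Medium: 163×143/580 = 40.18793
  Severe, High: 163×206/580 = 57.89310
Contributions (O − E)²/E:
  (74 − 84.43448)²/84.43448 = 1.2895
  (69 − 52.26897)²/52.26897 = 5.3555
  (69 − 75.29655)²/75.29655 = 0.5265
  (75 − 81.64655)²/81.64655 = 0.5411
  (59 − 50.54310)²/50.54310 = 1.4150
  (71 − 72.81034)²/72.81034 = 0.0450
  (82 − 64.91897)²/64.91897 = 4.4942
  (15 − 40.18793)²/40.18793 = 15.7866
  (66 − 57.89310)²/57.89310 = 1.1352
χ² = 1.2895 + 5.3555 + 0.5265 + 0.5411 + 1.4150 + 0.0450 + 4.4942 + 15.7866 + 1.1352 = 30.589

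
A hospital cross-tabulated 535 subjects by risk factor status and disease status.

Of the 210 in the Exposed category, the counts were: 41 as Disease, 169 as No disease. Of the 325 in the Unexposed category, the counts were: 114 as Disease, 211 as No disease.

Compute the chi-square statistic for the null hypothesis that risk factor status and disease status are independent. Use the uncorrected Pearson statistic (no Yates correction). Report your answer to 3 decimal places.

14.996

Row totals: 210, 325. Column totals: 155, 380. Grand total N = 535.
Expected counts (row total × column total / N):
  Exposed, Disease: 210×155/535 = 60.8411
  Exposed, No disease: 210×380/535 = 149.1589
  Unexposed, Disease: 325×155/535 = 94.1589
  Unexposed, No disease: 325×380/535 = 230.8411
Contributions (O − E)²/E:
  (41 − 60.8411)²/60.8411 = 6.4704
  (169 − 149.1589)²/149.1589 = 2.6393
  (114 − 94.1589)²/94.1589 = 4.1809
  (211 − 230.8411)²/230.8411 = 1.7054
χ² = 6.4704 + 2.6393 + 4.1809 + 1.7054 = 14.996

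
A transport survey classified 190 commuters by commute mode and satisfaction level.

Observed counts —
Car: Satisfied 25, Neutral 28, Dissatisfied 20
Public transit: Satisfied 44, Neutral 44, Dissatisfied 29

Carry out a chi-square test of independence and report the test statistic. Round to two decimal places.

Row totals: 73, 117. Column totals: 69, 72, 49. Grand total N = 190.
Expected counts (row total × column total / N):
  Car, Satisfied: 73×69/190 = 26.511
  Car, Neutral: 73×72/190 = 27.663
  Car, Dissatisfied: 73×49/190 = 18.826
  Public transit, Satisfied: 117×69/190 = 42.489
  Public transit, Neutral: 117×72/190 = 44.337
  Public transit, Dissatisfied: 117×49/190 = 30.174
Contributions (O − E)²/E:
  (25 − 26.511)²/26.511 = 0.0861
  (28 − 27.663)²/27.663 = 0.0041
  (20 − 18.826)²/18.826 = 0.0732
  (44 − 42.489)²/42.489 = 0.0537
  (44 − 44.337)²/44.337 = 0.0026
  (29 − 30.174)²/30.174 = 0.0457
χ² = 0.0861 + 0.0041 + 0.0732 + 0.0537 + 0.0026 + 0.0457 = 0.27

0.27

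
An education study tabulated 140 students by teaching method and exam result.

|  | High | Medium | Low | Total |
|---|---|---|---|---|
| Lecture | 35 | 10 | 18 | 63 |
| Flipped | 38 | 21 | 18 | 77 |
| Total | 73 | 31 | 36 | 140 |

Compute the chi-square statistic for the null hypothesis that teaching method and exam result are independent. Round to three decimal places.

Grand total N = 140.
Expected counts (row total × column total / N):
  Lecture, High: 63×73/140 = 32.8500
  Lecture, Medium: 63×31/140 = 13.9500
  Lecture, Low: 63×36/140 = 16.2000
  Flipped, High: 77×73/140 = 40.1500
  Flipped, Medium: 77×31/140 = 17.0500
  Flipped, Low: 77×36/140 = 19.8000
Contributions (O − E)²/E:
  (35 − 32.8500)²/32.8500 = 0.1407
  (10 − 13.9500)²/13.9500 = 1.1185
  (18 − 16.2000)²/16.2000 = 0.2000
  (38 − 40.1500)²/40.1500 = 0.1151
  (21 − 17.0500)²/17.0500 = 0.9151
  (18 − 19.8000)²/19.8000 = 0.1636
χ² = 0.1407 + 1.1185 + 0.2000 + 0.1151 + 0.9151 + 0.1636 = 2.653

2.653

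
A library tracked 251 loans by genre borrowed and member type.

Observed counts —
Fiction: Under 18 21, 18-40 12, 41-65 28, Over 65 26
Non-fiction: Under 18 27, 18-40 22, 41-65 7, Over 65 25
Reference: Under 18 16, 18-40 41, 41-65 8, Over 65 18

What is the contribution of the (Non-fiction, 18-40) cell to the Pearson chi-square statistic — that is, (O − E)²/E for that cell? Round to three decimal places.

0.201

Row total (Non-fiction) = 81; column total (18-40) = 75; N = 251.
Expected count E = 81 × 75 / 251 = 24.2032.
Contribution = (O − E)²/E = (22 − 24.2032)² / 24.2032 = 0.201.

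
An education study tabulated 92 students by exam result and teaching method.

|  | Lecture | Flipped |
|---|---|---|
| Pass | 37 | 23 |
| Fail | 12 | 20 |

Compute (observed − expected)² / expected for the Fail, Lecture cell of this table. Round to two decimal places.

Row total (Fail) = 32; column total (Lecture) = 49; N = 92.
Expected count E = 32 × 49 / 92 = 17.043.
Contribution = (O − E)²/E = (12 − 17.043)² / 17.043 = 1.49.

1.49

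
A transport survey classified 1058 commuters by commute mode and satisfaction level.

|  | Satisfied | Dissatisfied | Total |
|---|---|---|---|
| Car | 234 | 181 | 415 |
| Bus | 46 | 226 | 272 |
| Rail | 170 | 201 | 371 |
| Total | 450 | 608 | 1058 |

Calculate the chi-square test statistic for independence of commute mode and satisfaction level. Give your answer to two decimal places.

Grand total N = 1058.
Expected counts (row total × column total / N):
  Car, Satisfied: 415×450/1058 = 176.512
  Car, Dissatisfied: 415×608/1058 = 238.488
  Bus, Satisfied: 272×450/1058 = 115.690
  Bus, Dissatisfied: 272×608/1058 = 156.310
  Rail, Satisfied: 371×450/1058 = 157.798
  Rail, Dissatisfied: 371×608/1058 = 213.202
Contributions (O − E)²/E:
  (234 − 176.512)²/176.512 = 18.7232
  (181 − 238.488)²/238.488 = 13.8576
  (46 − 115.690)²/115.690 = 41.9803
  (226 − 156.310)²/156.310 = 31.0709
  (170 − 157.798)²/157.798 = 0.9435
  (201 − 213.202)²/213.202 = 0.6983
χ² = 18.7232 + 13.8576 + 41.9803 + 31.0709 + 0.9435 + 0.6983 = 107.27

107.27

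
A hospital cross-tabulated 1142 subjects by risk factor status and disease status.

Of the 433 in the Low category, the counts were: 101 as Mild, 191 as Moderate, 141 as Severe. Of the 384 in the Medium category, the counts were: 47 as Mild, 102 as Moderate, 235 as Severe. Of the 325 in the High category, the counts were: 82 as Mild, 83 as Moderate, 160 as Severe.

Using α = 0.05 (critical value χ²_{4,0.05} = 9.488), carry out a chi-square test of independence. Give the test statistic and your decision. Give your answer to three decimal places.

Row totals: 433, 384, 325. Column totals: 230, 376, 536. Grand total N = 1142.
Expected counts (row total × column total / N):
  Low, Mild: 433×230/1142 = 87.2067
  Low, Moderate: 433×376/1142 = 142.5639
  Low, Severe: 433×536/1142 = 203.2294
  Medium, Mild: 384×230/1142 = 77.3380
  Medium, Moderate: 384×376/1142 = 126.4308
  Medium, Severe: 384×536/1142 = 180.2312
  High, Mild: 325×230/1142 = 65.4553
  High, Moderate: 325×376/1142 = 107.0053
  High, Severe: 325×536/1142 = 152.5394
Contributions (O − E)²/E:
  (101 − 87.2067)²/87.2067 = 2.1817
  (191 − 142.5639)²/142.5639 = 16.4562
  (141 − 203.2294)²/203.2294 = 19.0548
  (47 − 77.3380)²/77.3380 = 11.9009
  (102 − 126.4308)²/126.4308 = 4.7209
  (235 − 180.2312)²/180.2312 = 16.6432
  (82 − 65.4553)²/65.4553 = 4.1819
  (83 − 107.0053)²/107.0053 = 5.3853
  (160 − 152.5394)²/152.5394 = 0.3649
χ² = 2.1817 + 16.4562 + 19.0548 + 11.9009 + 4.7209 + 16.6432 + 4.1819 + 5.3853 + 0.3649 = 80.890
df = (3−1)(3−1) = 4. Since 80.890 > 9.488, reject the null hypothesis of independence at α = 0.05.

80.890; reject H₀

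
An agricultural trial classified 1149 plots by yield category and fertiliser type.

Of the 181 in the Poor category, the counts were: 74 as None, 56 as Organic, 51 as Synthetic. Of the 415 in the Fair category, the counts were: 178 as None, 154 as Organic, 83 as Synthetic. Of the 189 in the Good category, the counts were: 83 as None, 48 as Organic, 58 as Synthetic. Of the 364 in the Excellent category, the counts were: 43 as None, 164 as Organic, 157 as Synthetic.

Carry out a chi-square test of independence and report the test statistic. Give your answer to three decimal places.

Row totals: 181, 415, 189, 364. Column totals: 378, 422, 349. Grand total N = 1149.
Expected counts (row total × column total / N):
  Poor, None: 181×378/1149 = 59.5457
  Poor, Organic: 181×422/1149 = 66.4769
  Poor, Synthetic: 181×349/1149 = 54.9774
  Fair, None: 415×378/1149 = 136.5274
  Fair, Organic: 415×422/1149 = 152.4195
  Fair, Synthetic: 415×349/1149 = 126.0531
  Good, None: 189×378/1149 = 62.1775
  Good, Organic: 189×422/1149 = 69.4151
  Good, Synthetic: 189×349/1149 = 57.4073
  Excellent, None: 364×378/1149 = 119.7493
  Excellent, Organic: 364×422/1149 = 133.6884
  Excellent, Synthetic: 364×349/1149 = 110.5622
Contributions (O − E)²/E:
  (74 − 59.5457)²/59.5457 = 3.5087
  (56 − 66.4769)²/66.4769 = 1.6512
  (51 − 54.9774)²/54.9774 = 0.2877
  (178 − 136.5274)²/136.5274 = 12.5980
  (154 − 152.4195)²/152.4195 = 0.0164
  (83 − 126.0531)²/126.0531 = 14.7047
  (83 − 62.1775)²/62.1775 = 6.9732
  (48 − 69.4151)²/69.4151 = 6.6067
  (58 − 57.4073)²/57.4073 = 0.0061
  (43 − 119.7493)²/119.7493 = 49.1899
  (164 − 133.6884)²/133.6884 = 6.8726
  (157 − 110.5622)²/110.5622 = 19.5046
χ² = 3.5087 + 1.6512 + 0.2877 + 12.5980 + 0.0164 + 14.7047 + 6.9732 + 6.6067 + 0.0061 + 49.1899 + 6.8726 + 19.5046 = 121.920

121.920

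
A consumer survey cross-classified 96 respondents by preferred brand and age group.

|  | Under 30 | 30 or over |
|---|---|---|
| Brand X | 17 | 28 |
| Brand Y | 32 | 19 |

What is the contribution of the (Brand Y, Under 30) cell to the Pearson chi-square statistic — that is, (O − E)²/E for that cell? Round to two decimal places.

Row total (Brand Y) = 51; column total (Under 30) = 49; N = 96.
Expected count E = 51 × 49 / 96 = 26.031.
Contribution = (O − E)²/E = (32 − 26.031)² / 26.031 = 1.37.

1.37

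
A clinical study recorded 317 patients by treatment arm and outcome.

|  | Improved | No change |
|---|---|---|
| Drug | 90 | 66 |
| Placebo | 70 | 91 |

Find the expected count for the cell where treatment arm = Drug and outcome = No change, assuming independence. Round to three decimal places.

77.262

Row total (Drug) = 156; column total (No change) = 157; grand total N = 317.
Expected count = (row total × column total) / N = 156 × 157 / 317 = 77.262.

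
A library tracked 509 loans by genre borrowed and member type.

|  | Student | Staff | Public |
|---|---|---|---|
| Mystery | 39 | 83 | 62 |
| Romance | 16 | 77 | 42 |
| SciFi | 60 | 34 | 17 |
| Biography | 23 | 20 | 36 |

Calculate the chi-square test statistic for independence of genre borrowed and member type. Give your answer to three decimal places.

Row totals: 184, 135, 111, 79. Column totals: 138, 214, 157. Grand total N = 509.
Expected counts (row total × column total / N):
  Mystery, Student: 184×138/509 = 49.88605
  Mystery, Staff: 184×214/509 = 77.35953
  Mystery, Public: 184×157/509 = 56.75442
  Romance, Student: 135×138/509 = 36.60118
  Romance, Staff: 135×214/509 = 56.75835
  Romance, Public: 135×157/509 = 41.64047
  SciFi, Student: 111×138/509 = 30.09430
  SciFi, Staff: 111×214/509 = 46.66798
  SciFi, Public: 111×157/509 = 34.23772
  Biography, Student: 79×138/509 = 21.41847
  Biography, Staff: 79×214/509 = 33.21415
  Biography, Public: 79×157/509 = 24.36739
Contributions (O − E)²/E:
  (39 − 49.88605)²/49.88605 = 2.3755
  (83 − 77.35953)²/77.35953 = 0.4113
  (62 − 56.75442)²/56.75442 = 0.4848
  (16 − 36.60118)²/36.60118 = 11.5955
  (77 − 56.75835)²/56.75835 = 7.2188
  (42 − 41.64047)²/41.64047 = 0.0031
  (60 − 30.09430)²/30.09430 = 29.7183
  (34 − 46.66798)²/46.66798 = 3.4387
  (17 − 34.23772)²/34.23772 = 8.6787
  (23 − 21.41847)²/21.41847 = 0.1168
  (20 − 33.21415)²/33.21415 = 5.2572
  (36 − 24.36739)²/24.36739 = 5.5532
χ² = 2.3755 + 0.4113 + 0.4848 + 11.5955 + 7.2188 + 0.0031 + 29.7183 + 3.4387 + 8.6787 + 0.1168 + 5.2572 + 5.5532 = 74.852

74.852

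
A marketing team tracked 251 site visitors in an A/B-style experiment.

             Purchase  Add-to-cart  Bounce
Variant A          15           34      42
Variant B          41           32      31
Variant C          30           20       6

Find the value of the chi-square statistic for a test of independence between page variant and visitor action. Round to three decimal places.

29.948

Row totals: 91, 104, 56. Column totals: 86, 86, 79. Grand total N = 251.
Expected counts (row total × column total / N):
  Variant A, Purchase: 91×86/251 = 31.17928
  Variant A, Add-to-cart: 91×86/251 = 31.17928
  Variant A, Bounce: 91×79/251 = 28.64143
  Variant B, Purchase: 104×86/251 = 35.63347
  Variant B, Add-to-cart: 104×86/251 = 35.63347
  Variant B, Bounce: 104×79/251 = 32.73307
  Variant C, Purchase: 56×86/251 = 19.18725
  Variant C, Add-to-cart: 56×86/251 = 19.18725
  Variant C, Bounce: 56×79/251 = 17.62550
Contributions (O − E)²/E:
  (15 − 31.17928)²/31.17928 = 8.3956
  (34 − 31.17928)²/31.17928 = 0.2552
  (42 − 28.64143)²/28.64143 = 6.2305
  (41 − 35.63347)²/35.63347 = 0.8082
  (32 − 35.63347)²/35.63347 = 0.3705
  (31 − 32.73307)²/32.73307 = 0.0918
  (30 − 19.18725)²/19.18725 = 6.0934
  (20 − 19.18725)²/19.18725 = 0.0344
  (6 − 17.62550)²/17.62550 = 7.6680
χ² = 8.3956 + 0.2552 + 6.2305 + 0.8082 + 0.3705 + 0.0918 + 6.0934 + 0.0344 + 7.6680 = 29.948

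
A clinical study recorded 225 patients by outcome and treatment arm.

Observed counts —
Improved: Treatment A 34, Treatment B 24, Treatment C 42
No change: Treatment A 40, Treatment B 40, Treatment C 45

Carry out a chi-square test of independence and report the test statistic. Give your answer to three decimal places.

1.835

Row totals: 100, 125. Column totals: 74, 64, 87. Grand total N = 225.
Expected counts (row total × column total / N):
  Improved, Treatment A: 100×74/225 = 32.8889
  Improved, Treatment B: 100×64/225 = 28.4444
  Improved, Treatment C: 100×87/225 = 38.6667
  No change, Treatment A: 125×74/225 = 41.1111
  No change, Treatment B: 125×64/225 = 35.5556
  No change, Treatment C: 125×87/225 = 48.3333
Contributions (O − E)²/E:
  (34 − 32.8889)²/32.8889 = 0.0375
  (24 − 28.4444)²/28.4444 = 0.6944
  (42 − 38.6667)²/38.6667 = 0.2874
  (40 − 41.1111)²/41.1111 = 0.0300
  (40 − 35.5556)²/35.5556 = 0.5555
  (45 − 48.3333)²/48.3333 = 0.2299
χ² = 0.0375 + 0.6944 + 0.2874 + 0.0300 + 0.5555 + 0.2299 = 1.835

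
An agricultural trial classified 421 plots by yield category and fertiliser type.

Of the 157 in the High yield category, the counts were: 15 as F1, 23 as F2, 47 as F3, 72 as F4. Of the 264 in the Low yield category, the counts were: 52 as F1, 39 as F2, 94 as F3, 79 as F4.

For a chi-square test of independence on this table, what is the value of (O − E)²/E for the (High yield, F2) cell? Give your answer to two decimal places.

Row total (High yield) = 157; column total (F2) = 62; N = 421.
Expected count E = 157 × 62 / 421 = 23.121.
Contribution = (O − E)²/E = (23 − 23.121)² / 23.121 = 0.00.

0.00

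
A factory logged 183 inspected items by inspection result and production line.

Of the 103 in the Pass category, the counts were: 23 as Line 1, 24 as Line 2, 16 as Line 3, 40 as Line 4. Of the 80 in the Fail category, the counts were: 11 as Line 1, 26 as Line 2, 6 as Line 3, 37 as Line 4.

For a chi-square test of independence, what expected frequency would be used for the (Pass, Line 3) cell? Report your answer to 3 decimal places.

12.383

Row total (Pass) = 103; column total (Line 3) = 22; grand total N = 183.
Expected count = (row total × column total) / N = 103 × 22 / 183 = 12.383.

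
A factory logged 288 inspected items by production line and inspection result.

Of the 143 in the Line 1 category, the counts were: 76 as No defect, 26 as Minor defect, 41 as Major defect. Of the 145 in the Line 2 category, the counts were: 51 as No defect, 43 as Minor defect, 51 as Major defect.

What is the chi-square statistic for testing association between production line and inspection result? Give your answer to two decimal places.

10.18

Row totals: 143, 145. Column totals: 127, 69, 92. Grand total N = 288.
Expected counts (row total × column total / N):
  Line 1, No defect: 143×127/288 = 63.059
  Line 1, Minor defect: 143×69/288 = 34.260
  Line 1, Major defect: 143×92/288 = 45.681
  Line 2, No defect: 145×127/288 = 63.941
  Line 2, Minor defect: 145×69/288 = 34.740
  Line 2, Major defect: 145×92/288 = 46.319
Contributions (O − E)²/E:
  (76 − 63.059)²/63.059 = 2.6558
  (26 − 34.260)²/34.260 = 1.9915
  (41 − 45.681)²/45.681 = 0.4797
  (51 − 63.941)²/63.941 = 2.6191
  (43 − 34.740)²/34.740 = 1.9639
  (51 − 46.319)²/46.319 = 0.4731
χ² = 2.6558 + 1.9915 + 0.4797 + 2.6191 + 1.9639 + 0.4731 = 10.18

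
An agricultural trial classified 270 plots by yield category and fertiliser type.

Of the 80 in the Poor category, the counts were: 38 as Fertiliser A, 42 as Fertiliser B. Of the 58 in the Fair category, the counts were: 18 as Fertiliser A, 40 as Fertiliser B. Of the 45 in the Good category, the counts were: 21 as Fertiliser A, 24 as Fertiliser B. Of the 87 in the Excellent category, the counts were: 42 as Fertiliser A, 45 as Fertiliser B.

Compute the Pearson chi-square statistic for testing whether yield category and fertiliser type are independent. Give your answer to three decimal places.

5.128

Row totals: 80, 58, 45, 87. Column totals: 119, 151. Grand total N = 270.
Expected counts (row total × column total / N):
  Poor, Fertiliser A: 80×119/270 = 35.2593
  Poor, Fertiliser B: 80×151/270 = 44.7407
  Fair, Fertiliser A: 58×119/270 = 25.5630
  Fair, Fertiliser B: 58×151/270 = 32.4370
  Good, Fertiliser A: 45×119/270 = 19.8333
  Good, Fertiliser B: 45×151/270 = 25.1667
  Excellent, Fertiliser A: 87×119/270 = 38.3444
  Excellent, Fertiliser B: 87×151/270 = 48.6556
Contributions (O − E)²/E:
  (38 − 35.2593)²/35.2593 = 0.2130
  (42 − 44.7407)²/44.7407 = 0.1679
  (18 − 25.5630)²/25.5630 = 2.2376
  (40 − 32.4370)²/32.4370 = 1.7634
  (21 − 19.8333)²/19.8333 = 0.0686
  (24 − 25.1667)²/25.1667 = 0.0541
  (42 − 38.3444)²/38.3444 = 0.3485
  (45 − 48.6556)²/48.6556 = 0.2747
χ² = 0.2130 + 0.1679 + 2.2376 + 1.7634 + 0.0686 + 0.0541 + 0.3485 + 0.2747 = 5.128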